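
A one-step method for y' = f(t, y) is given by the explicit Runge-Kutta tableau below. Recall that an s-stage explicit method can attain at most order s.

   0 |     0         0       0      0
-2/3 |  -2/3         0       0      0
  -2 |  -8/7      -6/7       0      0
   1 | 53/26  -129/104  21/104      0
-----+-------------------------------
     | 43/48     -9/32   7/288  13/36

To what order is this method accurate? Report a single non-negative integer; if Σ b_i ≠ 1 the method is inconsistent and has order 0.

4

b = (43/48, -9/32, 7/288, 13/36)
c = (0, -2/3, -2, 1)
Ac = (0, 0, 4/7, 11/26)
Σ b_i: 43/48·1 + (-9/32)·1 + 7/288·1 + 13/36·1 = 1 ✓
b·c: (-9/32)·(-2/3) + 7/288·(-2) + 13/36·1 = 1/2 ✓
b·c²: (-9/32)·4/9 + 7/288·4 + 13/36·1 = 1/3 ✓
b·Ac: 7/288·4/7 + 13/36·11/26 = 1/6 ✓
b·c³: (-9/32)·(-8/27) + 7/288·(-8) + 13/36·1 = 1/4 ✓
b·(c∘Ac): 7/288·(-8/7) + 13/36·11/26 = 1/8 ✓
b·Ac²: 7/288·(-8/21) + 13/36·10/39 = 1/12 ✓
b·A²c: 13/36·3/26 = 1/24 ✓; 4 stages ⇒ order 4.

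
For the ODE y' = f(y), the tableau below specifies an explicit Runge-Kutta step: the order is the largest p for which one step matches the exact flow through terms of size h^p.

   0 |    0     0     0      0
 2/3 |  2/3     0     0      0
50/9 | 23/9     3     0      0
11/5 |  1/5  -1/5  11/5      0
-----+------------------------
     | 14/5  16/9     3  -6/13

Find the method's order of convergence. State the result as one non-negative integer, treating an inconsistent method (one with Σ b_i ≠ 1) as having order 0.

0

b = (14/5, 16/9, 3, -6/13)
c = (0, 2/3, 50/9, 11/5)
Ac = (0, 0, 2, 544/45)
Σ b_i: 14/5·1 + 16/9·1 + 3·1 + (-6/13)·1 = 4163/585 ≠ 1 ⇒ order 0.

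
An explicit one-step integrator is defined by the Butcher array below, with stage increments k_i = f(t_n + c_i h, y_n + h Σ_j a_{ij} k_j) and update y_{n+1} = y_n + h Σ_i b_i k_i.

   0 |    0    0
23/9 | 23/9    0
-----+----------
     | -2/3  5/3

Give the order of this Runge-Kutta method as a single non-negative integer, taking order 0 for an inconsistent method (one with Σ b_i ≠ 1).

b = (-2/3, 5/3)
c = (0, 23/9)
Σ b_i: (-2/3)·1 + 5/3·1 = 1 ✓
b·c: 5/3·23/9 = 115/27 ≠ 1/2 ⇒ order 1.

1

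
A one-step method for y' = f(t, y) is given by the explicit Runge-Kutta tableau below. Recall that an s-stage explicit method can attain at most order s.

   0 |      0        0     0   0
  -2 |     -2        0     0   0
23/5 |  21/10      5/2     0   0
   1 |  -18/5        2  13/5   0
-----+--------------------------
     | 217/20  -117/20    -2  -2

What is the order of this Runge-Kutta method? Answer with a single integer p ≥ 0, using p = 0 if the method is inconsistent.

b = (217/20, -117/20, -2, -2)
c = (0, -2, 23/5, 1)
Ac = (0, 0, -5, 199/25)
Σ b_i: 217/20·1 + (-117/20)·1 + (-2)·1 + (-2)·1 = 1 ✓
b·c: (-117/20)·(-2) + (-2)·23/5 + (-2)·1 = 1/2 ✓
b·c²: (-117/20)·4 + (-2)·529/25 + (-2)·1 = -1693/25 ≠ 1/3 ⇒ order 2.
b·Ac: (-2)·(-5) + (-2)·199/25 = -148/25 ≠ 1/6

2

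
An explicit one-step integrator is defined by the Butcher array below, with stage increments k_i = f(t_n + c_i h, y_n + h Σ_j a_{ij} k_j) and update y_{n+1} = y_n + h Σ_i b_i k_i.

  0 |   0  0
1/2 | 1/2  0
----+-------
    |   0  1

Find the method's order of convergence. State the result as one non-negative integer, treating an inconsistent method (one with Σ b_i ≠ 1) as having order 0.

b = (0, 1)
c = (0, 1/2)
Σ b_i: 1·1 = 1 ✓
b·c: 1·1/2 = 1/2 ✓; 2 stages ⇒ order 2.

2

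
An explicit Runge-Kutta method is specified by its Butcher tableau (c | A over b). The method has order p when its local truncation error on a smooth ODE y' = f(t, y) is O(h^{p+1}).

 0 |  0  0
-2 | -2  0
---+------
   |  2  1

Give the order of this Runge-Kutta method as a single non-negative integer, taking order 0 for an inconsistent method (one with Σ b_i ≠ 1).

b = (2, 1)
c = (0, -2)
Σ b_i: 2·1 + 1·1 = 3 ≠ 1 ⇒ order 0.

0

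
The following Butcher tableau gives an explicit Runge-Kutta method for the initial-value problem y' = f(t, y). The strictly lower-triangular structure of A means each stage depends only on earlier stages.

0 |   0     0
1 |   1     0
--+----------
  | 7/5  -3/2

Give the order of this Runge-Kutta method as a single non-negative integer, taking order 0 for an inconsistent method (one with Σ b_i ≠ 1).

b = (7/5, -3/2)
c = (0, 1)
Σ b_i: 7/5·1 + (-3/2)·1 = -1/10 ≠ 1 ⇒ order 0.

0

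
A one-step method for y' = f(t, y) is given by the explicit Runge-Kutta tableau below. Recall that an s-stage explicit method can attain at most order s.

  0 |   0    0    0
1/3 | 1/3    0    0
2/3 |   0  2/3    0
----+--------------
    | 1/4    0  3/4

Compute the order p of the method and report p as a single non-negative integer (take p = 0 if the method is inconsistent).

3

b = (1/4, 0, 3/4)
c = (0, 1/3, 2/3)
Ac = (0, 0, 2/9)
Σ b_i: 1/4·1 + 3/4·1 = 1 ✓
b·c: 3/4·2/3 = 1/2 ✓
b·c²: 3/4·4/9 = 1/3 ✓
b·Ac: 3/4·2/9 = 1/6 ✓; 3 stages ⇒ order 3.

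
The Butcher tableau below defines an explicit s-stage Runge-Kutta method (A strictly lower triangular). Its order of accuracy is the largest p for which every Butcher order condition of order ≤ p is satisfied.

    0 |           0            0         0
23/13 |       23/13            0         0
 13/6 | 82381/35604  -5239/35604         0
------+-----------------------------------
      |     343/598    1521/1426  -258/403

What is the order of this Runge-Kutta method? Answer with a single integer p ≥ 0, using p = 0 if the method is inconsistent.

b = (343/598, 1521/1426, -258/403)
c = (0, 23/13, 13/6)
Ac = (0, 0, -403/1548)
Σ b_i: 343/598·1 + 1521/1426·1 + (-258/403)·1 = 1 ✓
b·c: 1521/1426·23/13 + (-258/403)·13/6 = 1/2 ✓
b·c²: 1521/1426·529/169 + (-258/403)·169/36 = 1/3 ✓
b·Ac: (-258/403)·(-403/1548) = 1/6 ✓; 3 stages ⇒ order 3.

3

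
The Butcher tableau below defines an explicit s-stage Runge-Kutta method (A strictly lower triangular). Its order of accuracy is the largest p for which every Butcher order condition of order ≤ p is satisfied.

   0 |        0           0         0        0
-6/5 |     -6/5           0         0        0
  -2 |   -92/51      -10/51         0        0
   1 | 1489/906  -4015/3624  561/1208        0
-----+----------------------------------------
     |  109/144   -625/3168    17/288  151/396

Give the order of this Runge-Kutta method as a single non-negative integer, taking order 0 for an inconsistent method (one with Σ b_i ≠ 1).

4

b = (109/144, -625/3168, 17/288, 151/396)
c = (0, -6/5, -2, 1)
Ac = (0, 0, 4/17, 121/302)
Σ b_i: 109/144·1 + (-625/3168)·1 + 17/288·1 + 151/396·1 = 1 ✓
b·c: (-625/3168)·(-6/5) + 17/288·(-2) + 151/396·1 = 1/2 ✓
b·c²: (-625/3168)·36/25 + 17/288·4 + 151/396·1 = 1/3 ✓
b·Ac: 17/288·4/17 + 151/396·121/302 = 1/6 ✓
b·c³: (-625/3168)·(-216/125) + 17/288·(-8) + 151/396·1 = 1/4 ✓
b·(c∘Ac): 17/288·(-8/17) + 151/396·121/302 = 1/8 ✓
b·Ac²: 17/288·(-24/85) + 151/396·198/755 = 1/12 ✓
b·A²c: 151/396·33/302 = 1/24 ✓; 4 stages ⇒ order 4.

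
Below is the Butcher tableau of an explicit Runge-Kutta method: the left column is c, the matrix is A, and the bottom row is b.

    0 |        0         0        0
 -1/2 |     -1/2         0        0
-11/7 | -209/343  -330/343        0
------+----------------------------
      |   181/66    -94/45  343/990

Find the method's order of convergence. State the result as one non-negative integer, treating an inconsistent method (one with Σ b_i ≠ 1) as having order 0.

b = (181/66, -94/45, 343/990)
c = (0, -1/2, -11/7)
Ac = (0, 0, 165/343)
Σ b_i: 181/66·1 + (-94/45)·1 + 343/990·1 = 1 ✓
b·c: (-94/45)·(-1/2) + 343/990·(-11/7) = 1/2 ✓
b·c²: (-94/45)·1/4 + 343/990·121/49 = 1/3 ✓
b·Ac: 343/990·165/343 = 1/6 ✓; 3 stages ⇒ order 3.

3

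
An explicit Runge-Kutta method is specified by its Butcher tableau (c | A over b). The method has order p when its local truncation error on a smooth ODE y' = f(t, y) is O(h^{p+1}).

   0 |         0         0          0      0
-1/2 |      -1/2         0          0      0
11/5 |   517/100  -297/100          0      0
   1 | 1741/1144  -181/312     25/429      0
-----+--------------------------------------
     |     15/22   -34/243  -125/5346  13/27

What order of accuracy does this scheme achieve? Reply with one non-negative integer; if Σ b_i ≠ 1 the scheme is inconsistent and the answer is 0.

b = (15/22, -34/243, -125/5346, 13/27)
c = (0, -1/2, 11/5, 1)
Ac = (0, 0, 297/200, 87/208)
Σ b_i: 15/22·1 + (-34/243)·1 + (-125/5346)·1 + 13/27·1 = 1 ✓
b·c: (-34/243)·(-1/2) + (-125/5346)·11/5 + 13/27·1 = 1/2 ✓
b·c²: (-34/243)·1/4 + (-125/5346)·121/25 + 13/27·1 = 1/3 ✓
b·Ac: (-125/5346)·297/200 + 13/27·87/208 = 1/6 ✓
b·c³: (-34/243)·(-1/8) + (-125/5346)·1331/125 + 13/27·1 = 1/4 ✓
b·(c∘Ac): (-125/5346)·3267/1000 + 13/27·87/208 = 1/8 ✓
b·Ac²: (-125/5346)·(-297/400) + 13/27·57/416 = 1/12 ✓
b·A²c: 13/27·9/104 = 1/24 ✓; 4 stages ⇒ order 4.

4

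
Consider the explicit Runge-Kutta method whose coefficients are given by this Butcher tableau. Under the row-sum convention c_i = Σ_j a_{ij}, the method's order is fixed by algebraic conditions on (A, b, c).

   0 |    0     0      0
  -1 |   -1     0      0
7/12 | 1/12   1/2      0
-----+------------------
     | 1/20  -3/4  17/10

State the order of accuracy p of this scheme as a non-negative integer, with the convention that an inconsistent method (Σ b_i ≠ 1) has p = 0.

1

b = (1/20, -3/4, 17/10)
c = (0, -1, 7/12)
Ac = (0, 0, -1/2)
Σ b_i: 1/20·1 + (-3/4)·1 + 17/10·1 = 1 ✓
b·c: (-3/4)·(-1) + 17/10·7/12 = 209/120 ≠ 1/2 ⇒ order 1.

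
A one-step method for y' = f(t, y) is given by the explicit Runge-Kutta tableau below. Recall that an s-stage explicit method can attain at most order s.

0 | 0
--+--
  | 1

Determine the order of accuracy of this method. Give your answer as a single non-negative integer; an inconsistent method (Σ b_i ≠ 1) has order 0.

1

b = (1)
c = (0)
Σ b_i: 1·1 = 1 ✓; 1 stage ⇒ order 1.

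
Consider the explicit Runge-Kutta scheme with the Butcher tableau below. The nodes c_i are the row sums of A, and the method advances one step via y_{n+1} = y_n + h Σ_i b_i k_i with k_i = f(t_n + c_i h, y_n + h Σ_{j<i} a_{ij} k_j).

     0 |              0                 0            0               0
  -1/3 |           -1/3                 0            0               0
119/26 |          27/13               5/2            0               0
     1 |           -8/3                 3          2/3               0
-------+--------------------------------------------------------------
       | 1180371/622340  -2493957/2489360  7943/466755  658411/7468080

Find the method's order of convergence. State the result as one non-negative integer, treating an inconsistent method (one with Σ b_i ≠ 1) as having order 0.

3

b = (1180371/622340, -2493957/2489360, 7943/466755, 658411/7468080)
c = (0, -1/3, 119/26, 1)
Ac = (0, 0, -5/6, 80/39)
Σ b_i: 1180371/622340·1 + (-2493957/2489360)·1 + 7943/466755·1 + 658411/7468080·1 = 1 ✓
b·c: (-2493957/2489360)·(-1/3) + 7943/466755·119/26 + 658411/7468080·1 = 1/2 ✓
b·c²: (-2493957/2489360)·1/9 + 7943/466755·14161/676 + 658411/7468080·1 = 1/3 ✓
b·Ac: 7943/466755·(-5/6) + 658411/7468080·80/39 = 1/6 ✓
b·c³: (-2493957/2489360)·(-1/27) + 7943/466755·1685159/17576 + 658411/7468080·1 = 255850007/145627560 ≠ 1/4 ⇒ order 3.
b·(c∘Ac): 7943/466755·(-595/156) + 658411/7468080·80/39 = 14431/124468 ≠ 1/8
b·Ac²: 7943/466755·5/18 + 658411/7468080·4833/338 = 2211253279/1747530720 ≠ 1/12
b·A²c: 658411/7468080·(-5/9) = -658411/13442544 ≠ 1/24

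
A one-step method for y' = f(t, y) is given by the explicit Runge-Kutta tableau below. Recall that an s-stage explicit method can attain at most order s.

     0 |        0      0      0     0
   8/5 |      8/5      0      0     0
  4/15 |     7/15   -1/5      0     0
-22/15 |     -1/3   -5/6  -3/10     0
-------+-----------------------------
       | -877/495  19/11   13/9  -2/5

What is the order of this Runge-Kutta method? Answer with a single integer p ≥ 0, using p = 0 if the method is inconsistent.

1

b = (-877/495, 19/11, 13/9, -2/5)
c = (0, 8/5, 4/15, -22/15)
Ac = (0, 0, -8/25, -106/75)
Σ b_i: (-877/495)·1 + 19/11·1 + 13/9·1 + (-2/5)·1 = 1 ✓
b·c: 19/11·8/5 + 13/9·4/15 + (-2/5)·(-22/15) = 27736/7425 ≠ 1/2 ⇒ order 1.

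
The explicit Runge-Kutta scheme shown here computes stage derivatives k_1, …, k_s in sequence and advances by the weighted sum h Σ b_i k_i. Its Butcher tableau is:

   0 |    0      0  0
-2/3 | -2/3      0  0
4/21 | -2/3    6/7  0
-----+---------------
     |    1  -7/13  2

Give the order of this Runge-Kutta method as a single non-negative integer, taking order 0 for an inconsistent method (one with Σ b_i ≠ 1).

0

b = (1, -7/13, 2)
c = (0, -2/3, 4/21)
Ac = (0, 0, -4/7)
Σ b_i: 1·1 + (-7/13)·1 + 2·1 = 32/13 ≠ 1 ⇒ order 0.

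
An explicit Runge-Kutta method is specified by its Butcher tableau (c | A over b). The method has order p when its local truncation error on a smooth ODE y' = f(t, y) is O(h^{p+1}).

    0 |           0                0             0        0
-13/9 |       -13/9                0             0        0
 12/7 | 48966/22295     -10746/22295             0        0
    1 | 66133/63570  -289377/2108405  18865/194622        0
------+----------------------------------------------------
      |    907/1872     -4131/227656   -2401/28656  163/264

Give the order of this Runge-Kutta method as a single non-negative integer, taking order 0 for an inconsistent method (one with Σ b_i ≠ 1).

b = (907/1872, -4131/227656, -2401/28656, 163/264)
c = (0, -13/9, 12/7, 1)
Ac = (0, 0, 1194/1715, 297/815)
Σ b_i: 907/1872·1 + (-4131/227656)·1 + (-2401/28656)·1 + 163/264·1 = 1 ✓
b·c: (-4131/227656)·(-13/9) + (-2401/28656)·12/7 + 163/264·1 = 1/2 ✓
b·c²: (-4131/227656)·169/81 + (-2401/28656)·144/49 + 163/264·1 = 1/3 ✓
b·Ac: (-2401/28656)·1194/1715 + 163/264·297/815 = 1/6 ✓
b·c³: (-4131/227656)·(-2197/729) + (-2401/28656)·1728/343 + 163/264·1 = 1/4 ✓
b·(c∘Ac): (-2401/28656)·14328/12005 + 163/264·297/815 = 1/8 ✓
b·Ac²: (-2401/28656)·(-5174/5145) + 163/264·(-11/7335) = 1/12 ✓
b·A²c: 163/264·11/163 = 1/24 ✓; 4 stages ⇒ order 4.

4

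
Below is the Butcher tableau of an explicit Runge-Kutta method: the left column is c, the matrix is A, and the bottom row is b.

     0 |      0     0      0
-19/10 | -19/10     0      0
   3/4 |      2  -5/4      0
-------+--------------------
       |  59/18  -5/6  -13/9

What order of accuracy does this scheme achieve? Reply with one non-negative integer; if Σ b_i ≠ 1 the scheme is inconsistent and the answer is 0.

2

b = (59/18, -5/6, -13/9)
c = (0, -19/10, 3/4)
Ac = (0, 0, 19/8)
Σ b_i: 59/18·1 + (-5/6)·1 + (-13/9)·1 = 1 ✓
b·c: (-5/6)·(-19/10) + (-13/9)·3/4 = 1/2 ✓
b·c²: (-5/6)·361/100 + (-13/9)·9/16 = -917/240 ≠ 1/3 ⇒ order 2.
b·Ac: (-13/9)·19/8 = -247/72 ≠ 1/6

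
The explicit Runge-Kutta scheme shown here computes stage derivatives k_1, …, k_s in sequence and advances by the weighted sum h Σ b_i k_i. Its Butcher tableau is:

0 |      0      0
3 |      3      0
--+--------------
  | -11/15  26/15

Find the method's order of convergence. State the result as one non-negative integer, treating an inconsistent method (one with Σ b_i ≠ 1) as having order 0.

1

b = (-11/15, 26/15)
c = (0, 3)
Σ b_i: (-11/15)·1 + 26/15·1 = 1 ✓
b·c: 26/15·3 = 26/5 ≠ 1/2 ⇒ order 1.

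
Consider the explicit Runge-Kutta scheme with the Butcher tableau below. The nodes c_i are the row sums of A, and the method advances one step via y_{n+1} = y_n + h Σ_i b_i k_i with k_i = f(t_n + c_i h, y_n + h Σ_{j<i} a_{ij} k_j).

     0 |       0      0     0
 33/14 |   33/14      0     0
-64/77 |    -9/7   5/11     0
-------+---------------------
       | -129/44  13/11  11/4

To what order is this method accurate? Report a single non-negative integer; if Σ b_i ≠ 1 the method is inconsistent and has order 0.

b = (-129/44, 13/11, 11/4)
c = (0, 33/14, -64/77)
Ac = (0, 0, 15/14)
Σ b_i: (-129/44)·1 + 13/11·1 + 11/4·1 = 1 ✓
b·c: 13/11·33/14 + 11/4·(-64/77) = 1/2 ✓
b·c²: 13/11·1089/196 + 11/4·4096/5929 = 18253/2156 ≠ 1/3 ⇒ order 2.
b·Ac: 11/4·15/14 = 165/56 ≠ 1/6

2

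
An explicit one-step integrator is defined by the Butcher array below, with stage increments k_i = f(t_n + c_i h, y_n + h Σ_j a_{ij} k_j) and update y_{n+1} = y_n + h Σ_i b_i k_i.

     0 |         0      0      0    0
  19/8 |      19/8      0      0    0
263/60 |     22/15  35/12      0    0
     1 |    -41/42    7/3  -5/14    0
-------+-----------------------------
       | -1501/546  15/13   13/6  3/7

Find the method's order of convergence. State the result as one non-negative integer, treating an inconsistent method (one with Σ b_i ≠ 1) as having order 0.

b = (-1501/546, 15/13, 13/6, 3/7)
c = (0, 19/8, 263/60, 1)
Ac = (0, 0, 665/96, 167/42)
Σ b_i: (-1501/546)·1 + 15/13·1 + 13/6·1 + 3/7·1 = 1 ✓
b·c: 15/13·19/8 + 13/6·263/60 + 3/7·1 = 51868/4095 ≠ 1/2 ⇒ order 1.

1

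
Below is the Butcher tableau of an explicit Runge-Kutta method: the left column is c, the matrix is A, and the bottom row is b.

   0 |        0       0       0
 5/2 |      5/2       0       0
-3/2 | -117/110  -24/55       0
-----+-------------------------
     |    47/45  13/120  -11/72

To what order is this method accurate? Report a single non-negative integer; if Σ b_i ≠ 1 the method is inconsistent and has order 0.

b = (47/45, 13/120, -11/72)
c = (0, 5/2, -3/2)
Ac = (0, 0, -12/11)
Σ b_i: 47/45·1 + 13/120·1 + (-11/72)·1 = 1 ✓
b·c: 13/120·5/2 + (-11/72)·(-3/2) = 1/2 ✓
b·c²: 13/120·25/4 + (-11/72)·9/4 = 1/3 ✓
b·Ac: (-11/72)·(-12/11) = 1/6 ✓; 3 stages ⇒ order 3.

3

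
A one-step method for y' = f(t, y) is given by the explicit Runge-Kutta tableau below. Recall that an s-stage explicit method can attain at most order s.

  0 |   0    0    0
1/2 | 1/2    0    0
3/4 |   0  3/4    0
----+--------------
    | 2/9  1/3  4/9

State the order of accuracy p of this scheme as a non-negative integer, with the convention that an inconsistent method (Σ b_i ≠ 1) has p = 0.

b = (2/9, 1/3, 4/9)
c = (0, 1/2, 3/4)
Ac = (0, 0, 3/8)
Σ b_i: 2/9·1 + 1/3·1 + 4/9·1 = 1 ✓
b·c: 1/3·1/2 + 4/9·3/4 = 1/2 ✓
b·c²: 1/3·1/4 + 4/9·9/16 = 1/3 ✓
b·Ac: 4/9·3/8 = 1/6 ✓; 3 stages ⇒ order 3.

3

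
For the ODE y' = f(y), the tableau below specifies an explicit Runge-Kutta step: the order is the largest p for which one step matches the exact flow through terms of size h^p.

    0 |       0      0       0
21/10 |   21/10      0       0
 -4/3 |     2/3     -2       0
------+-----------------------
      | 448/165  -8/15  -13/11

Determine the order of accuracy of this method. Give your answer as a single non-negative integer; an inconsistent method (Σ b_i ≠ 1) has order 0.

1

b = (448/165, -8/15, -13/11)
c = (0, 21/10, -4/3)
Ac = (0, 0, -21/5)
Σ b_i: 448/165·1 + (-8/15)·1 + (-13/11)·1 = 1 ✓
b·c: (-8/15)·21/10 + (-13/11)·(-4/3) = 376/825 ≠ 1/2 ⇒ order 1.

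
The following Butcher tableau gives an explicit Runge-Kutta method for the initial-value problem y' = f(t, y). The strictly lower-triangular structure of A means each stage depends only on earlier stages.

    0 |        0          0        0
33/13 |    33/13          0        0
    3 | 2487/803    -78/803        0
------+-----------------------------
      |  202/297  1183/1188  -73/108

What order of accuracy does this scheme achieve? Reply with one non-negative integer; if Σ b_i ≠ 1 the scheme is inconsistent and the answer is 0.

b = (202/297, 1183/1188, -73/108)
c = (0, 33/13, 3)
Ac = (0, 0, -18/73)
Σ b_i: 202/297·1 + 1183/1188·1 + (-73/108)·1 = 1 ✓
b·c: 1183/1188·33/13 + (-73/108)·3 = 1/2 ✓
b·c²: 1183/1188·1089/169 + (-73/108)·9 = 1/3 ✓
b·Ac: (-73/108)·(-18/73) = 1/6 ✓; 3 stages ⇒ order 3.

3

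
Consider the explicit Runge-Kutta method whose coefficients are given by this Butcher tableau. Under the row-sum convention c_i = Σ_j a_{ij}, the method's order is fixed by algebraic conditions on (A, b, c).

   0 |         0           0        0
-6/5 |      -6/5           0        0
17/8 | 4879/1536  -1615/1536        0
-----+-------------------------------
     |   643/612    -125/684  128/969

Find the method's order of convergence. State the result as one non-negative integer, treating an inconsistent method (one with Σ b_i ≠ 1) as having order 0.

b = (643/612, -125/684, 128/969)
c = (0, -6/5, 17/8)
Ac = (0, 0, 323/256)
Σ b_i: 643/612·1 + (-125/684)·1 + 128/969·1 = 1 ✓
b·c: (-125/684)·(-6/5) + 128/969·17/8 = 1/2 ✓
b·c²: (-125/684)·36/25 + 128/969·289/64 = 1/3 ✓
b·Ac: 128/969·323/256 = 1/6 ✓; 3 stages ⇒ order 3.

3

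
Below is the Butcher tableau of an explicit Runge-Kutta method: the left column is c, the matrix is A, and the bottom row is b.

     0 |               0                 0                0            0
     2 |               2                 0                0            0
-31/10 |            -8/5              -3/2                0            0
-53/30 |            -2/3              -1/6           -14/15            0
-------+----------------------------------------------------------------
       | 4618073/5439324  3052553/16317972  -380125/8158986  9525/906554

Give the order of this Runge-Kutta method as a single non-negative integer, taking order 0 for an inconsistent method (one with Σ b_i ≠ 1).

3

b = (4618073/5439324, 3052553/16317972, -380125/8158986, 9525/906554)
c = (0, 2, -31/10, -53/30)
Ac = (0, 0, -3, 64/25)
Σ b_i: 4618073/5439324·1 + 3052553/16317972·1 + (-380125/8158986)·1 + 9525/906554·1 = 1 ✓
b·c: 3052553/16317972·2 + (-380125/8158986)·(-31/10) + 9525/906554·(-53/30) = 1/2 ✓
b·c²: 3052553/16317972·4 + (-380125/8158986)·961/100 + 9525/906554·2809/900 = 1/3 ✓
b·Ac: (-380125/8158986)·(-3) + 9525/906554·64/25 = 1/6 ✓
b·c³: 3052553/16317972·8 + (-380125/8158986)·(-29791/1000) + 9525/906554·(-148877/27000) = 115309157/40794930 ≠ 1/4 ⇒ order 3.
b·(c∘Ac): (-380125/8158986)·93/10 + 9525/906554·(-1696/375) = -13076227/27196620 ≠ 1/8
b·Ac²: (-380125/8158986)·(-6) + 9525/906554·(-2409/250) = 4849013/27196620 ≠ 1/12
b·A²c: 9525/906554·14/5 = 13335/453277 ≠ 1/24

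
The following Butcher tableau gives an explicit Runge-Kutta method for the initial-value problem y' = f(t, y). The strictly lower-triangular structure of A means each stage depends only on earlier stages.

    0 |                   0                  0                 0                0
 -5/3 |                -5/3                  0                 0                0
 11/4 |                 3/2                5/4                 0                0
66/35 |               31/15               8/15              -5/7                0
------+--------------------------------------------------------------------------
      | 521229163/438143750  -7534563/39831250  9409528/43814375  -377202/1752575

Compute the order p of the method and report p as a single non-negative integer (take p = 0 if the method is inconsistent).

3

b = (521229163/438143750, -7534563/39831250, 9409528/43814375, -377202/1752575)
c = (0, -5/3, 11/4, 66/35)
Ac = (0, 0, -25/12, -719/252)
Σ b_i: 521229163/438143750·1 + (-7534563/39831250)·1 + 9409528/43814375·1 + (-377202/1752575)·1 = 1 ✓
b·c: (-7534563/39831250)·(-5/3) + 9409528/43814375·11/4 + (-377202/1752575)·66/35 = 1/2 ✓
b·c²: (-7534563/39831250)·25/9 + 9409528/43814375·121/16 + (-377202/1752575)·4356/1225 = 1/3 ✓
b·Ac: 9409528/43814375·(-25/12) + (-377202/1752575)·(-719/252) = 1/6 ✓
b·c³: (-7534563/39831250)·(-125/27) + 9409528/43814375·1331/64 + (-377202/1752575)·287496/42875 = 39134808649/10037475000 ≠ 1/4 ⇒ order 3.
b·(c∘Ac): 9409528/43814375·(-275/48) + (-377202/1752575)·(-7909/1470) = -346093/4779750 ≠ 1/8
b·Ac²: 9409528/43814375·125/36 + (-377202/1752575)·(-11855/3024) = 3646637/2294280 ≠ 1/12
b·A²c: (-377202/1752575)·125/84 = -44905/140206 ≠ 1/24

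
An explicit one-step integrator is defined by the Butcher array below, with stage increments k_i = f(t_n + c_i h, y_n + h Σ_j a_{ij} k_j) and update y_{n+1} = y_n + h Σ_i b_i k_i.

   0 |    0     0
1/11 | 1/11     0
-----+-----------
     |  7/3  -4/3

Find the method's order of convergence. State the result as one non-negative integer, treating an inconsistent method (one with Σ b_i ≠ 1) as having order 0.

b = (7/3, -4/3)
c = (0, 1/11)
Σ b_i: 7/3·1 + (-4/3)·1 = 1 ✓
b·c: (-4/3)·1/11 = -4/33 ≠ 1/2 ⇒ order 1.

1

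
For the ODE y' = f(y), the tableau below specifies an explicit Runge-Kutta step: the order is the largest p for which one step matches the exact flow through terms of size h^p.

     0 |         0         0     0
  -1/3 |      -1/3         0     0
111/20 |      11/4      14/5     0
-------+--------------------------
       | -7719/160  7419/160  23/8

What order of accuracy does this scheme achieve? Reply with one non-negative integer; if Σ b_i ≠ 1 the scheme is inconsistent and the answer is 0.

2

b = (-7719/160, 7419/160, 23/8)
c = (0, -1/3, 111/20)
Ac = (0, 0, -14/15)
Σ b_i: (-7719/160)·1 + 7419/160·1 + 23/8·1 = 1 ✓
b·c: 7419/160·(-1/3) + 23/8·111/20 = 1/2 ✓
b·c²: 7419/160·1/9 + 23/8·12321/400 = 899609/9600 ≠ 1/3 ⇒ order 2.
b·Ac: 23/8·(-14/15) = -161/60 ≠ 1/6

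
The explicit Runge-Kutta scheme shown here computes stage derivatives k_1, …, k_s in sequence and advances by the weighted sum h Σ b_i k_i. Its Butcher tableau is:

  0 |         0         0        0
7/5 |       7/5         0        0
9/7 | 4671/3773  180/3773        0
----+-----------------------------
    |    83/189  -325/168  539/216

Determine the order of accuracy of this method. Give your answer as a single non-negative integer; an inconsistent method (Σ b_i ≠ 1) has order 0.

3

b = (83/189, -325/168, 539/216)
c = (0, 7/5, 9/7)
Ac = (0, 0, 36/539)
Σ b_i: 83/189·1 + (-325/168)·1 + 539/216·1 = 1 ✓
b·c: (-325/168)·7/5 + 539/216·9/7 = 1/2 ✓
b·c²: (-325/168)·49/25 + 539/216·81/49 = 1/3 ✓
b·Ac: 539/216·36/539 = 1/6 ✓; 3 stages ⇒ order 3.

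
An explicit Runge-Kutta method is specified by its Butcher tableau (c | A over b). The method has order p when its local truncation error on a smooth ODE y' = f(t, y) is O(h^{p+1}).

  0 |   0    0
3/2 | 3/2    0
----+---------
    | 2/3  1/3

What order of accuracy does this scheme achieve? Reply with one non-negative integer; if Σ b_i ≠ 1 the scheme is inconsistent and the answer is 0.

2

b = (2/3, 1/3)
c = (0, 3/2)
Σ b_i: 2/3·1 + 1/3·1 = 1 ✓
b·c: 1/3·3/2 = 1/2 ✓; 2 stages ⇒ order 2.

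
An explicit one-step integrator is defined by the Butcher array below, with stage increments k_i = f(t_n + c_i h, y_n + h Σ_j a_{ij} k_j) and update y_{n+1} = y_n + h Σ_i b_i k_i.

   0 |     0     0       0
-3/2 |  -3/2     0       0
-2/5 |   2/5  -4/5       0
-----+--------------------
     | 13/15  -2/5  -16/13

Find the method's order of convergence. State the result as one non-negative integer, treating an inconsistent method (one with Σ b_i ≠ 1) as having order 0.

b = (13/15, -2/5, -16/13)
c = (0, -3/2, -2/5)
Ac = (0, 0, 6/5)
Σ b_i: 13/15·1 + (-2/5)·1 + (-16/13)·1 = -149/195 ≠ 1 ⇒ order 0.

0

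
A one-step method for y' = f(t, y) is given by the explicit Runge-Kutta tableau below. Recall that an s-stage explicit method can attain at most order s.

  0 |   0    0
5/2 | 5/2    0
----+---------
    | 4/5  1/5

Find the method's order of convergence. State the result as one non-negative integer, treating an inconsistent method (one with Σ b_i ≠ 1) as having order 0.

b = (4/5, 1/5)
c = (0, 5/2)
Σ b_i: 4/5·1 + 1/5·1 = 1 ✓
b·c: 1/5·5/2 = 1/2 ✓; 2 stages ⇒ order 2.

2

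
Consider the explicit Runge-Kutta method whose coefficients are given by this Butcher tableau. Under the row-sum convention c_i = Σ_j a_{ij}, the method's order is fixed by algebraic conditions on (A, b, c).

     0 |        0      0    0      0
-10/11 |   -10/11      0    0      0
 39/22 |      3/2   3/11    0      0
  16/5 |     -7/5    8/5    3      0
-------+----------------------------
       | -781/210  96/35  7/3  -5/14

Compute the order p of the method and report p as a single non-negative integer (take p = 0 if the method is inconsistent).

b = (-781/210, 96/35, 7/3, -5/14)
c = (0, -10/11, 39/22, 16/5)
Ac = (0, 0, -30/121, 85/22)
Σ b_i: (-781/210)·1 + 96/35·1 + 7/3·1 + (-5/14)·1 = 1 ✓
b·c: 96/35·(-10/11) + 7/3·39/22 + (-5/14)·16/5 = 1/2 ✓
b·c²: 96/35·100/121 + 7/3·1521/484 + (-5/14)·256/25 = 100663/16940 ≠ 1/3 ⇒ order 2.
b·Ac: 7/3·(-30/121) + (-5/14)·85/22 = -6635/3388 ≠ 1/6

2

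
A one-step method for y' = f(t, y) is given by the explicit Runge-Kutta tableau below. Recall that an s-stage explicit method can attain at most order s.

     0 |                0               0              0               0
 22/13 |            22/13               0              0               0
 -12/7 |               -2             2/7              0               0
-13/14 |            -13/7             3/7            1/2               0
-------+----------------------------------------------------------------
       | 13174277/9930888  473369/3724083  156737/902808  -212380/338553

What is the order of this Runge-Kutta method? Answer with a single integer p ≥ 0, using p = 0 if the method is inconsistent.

b = (13174277/9930888, 473369/3724083, 156737/902808, -212380/338553)
c = (0, 22/13, -12/7, -13/14)
Ac = (0, 0, 44/91, -12/91)
Σ b_i: 13174277/9930888·1 + 473369/3724083·1 + 156737/902808·1 + (-212380/338553)·1 = 1 ✓
b·c: 473369/3724083·22/13 + 156737/902808·(-12/7) + (-212380/338553)·(-13/14) = 1/2 ✓
b·c²: 473369/3724083·484/169 + 156737/902808·144/49 + (-212380/338553)·169/196 = 1/3 ✓
b·Ac: 156737/902808·44/91 + (-212380/338553)·(-12/91) = 1/6 ✓
b·c³: 473369/3724083·10648/2197 + 156737/902808·(-1728/343) + (-212380/338553)·(-2197/2744) = 3892803/15974686 ≠ 1/4 ⇒ order 3.
b·(c∘Ac): 156737/902808·(-528/637) + (-212380/338553)·6/49 = -2266646/10269441 ≠ 1/8
b·Ac²: 156737/902808·968/1183 + (-212380/338553)·22332/8281 = -15914291/10269441 ≠ 1/12
b·A²c: (-212380/338553)·22/91 = -667480/4401189 ≠ 1/24

3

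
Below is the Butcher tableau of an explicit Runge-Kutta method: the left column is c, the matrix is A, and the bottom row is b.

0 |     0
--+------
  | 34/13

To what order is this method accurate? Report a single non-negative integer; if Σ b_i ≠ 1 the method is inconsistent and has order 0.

0

b = (34/13)
c = (0)
Σ b_i: 34/13·1 = 34/13 ≠ 1 ⇒ order 0.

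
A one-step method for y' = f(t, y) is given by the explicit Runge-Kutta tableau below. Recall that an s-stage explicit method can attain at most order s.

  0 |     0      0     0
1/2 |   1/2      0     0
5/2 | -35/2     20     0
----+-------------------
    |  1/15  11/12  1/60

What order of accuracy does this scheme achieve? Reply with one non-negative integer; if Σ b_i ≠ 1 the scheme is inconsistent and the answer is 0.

b = (1/15, 11/12, 1/60)
c = (0, 1/2, 5/2)
Ac = (0, 0, 10)
Σ b_i: 1/15·1 + 11/12·1 + 1/60·1 = 1 ✓
b·c: 11/12·1/2 + 1/60·5/2 = 1/2 ✓
b·c²: 11/12·1/4 + 1/60·25/4 = 1/3 ✓
b·Ac: 1/60·10 = 1/6 ✓; 3 stages ⇒ order 3.

3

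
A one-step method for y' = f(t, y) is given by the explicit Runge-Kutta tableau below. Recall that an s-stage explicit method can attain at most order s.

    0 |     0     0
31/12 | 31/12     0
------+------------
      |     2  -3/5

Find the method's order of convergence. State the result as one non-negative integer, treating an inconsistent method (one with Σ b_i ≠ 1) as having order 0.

b = (2, -3/5)
c = (0, 31/12)
Σ b_i: 2·1 + (-3/5)·1 = 7/5 ≠ 1 ⇒ order 0.

0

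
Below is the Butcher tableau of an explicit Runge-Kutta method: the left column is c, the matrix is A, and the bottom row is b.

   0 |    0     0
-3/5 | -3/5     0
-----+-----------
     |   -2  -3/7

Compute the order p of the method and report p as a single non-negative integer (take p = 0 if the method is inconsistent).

0

b = (-2, -3/7)
c = (0, -3/5)
Σ b_i: (-2)·1 + (-3/7)·1 = -17/7 ≠ 1 ⇒ order 0.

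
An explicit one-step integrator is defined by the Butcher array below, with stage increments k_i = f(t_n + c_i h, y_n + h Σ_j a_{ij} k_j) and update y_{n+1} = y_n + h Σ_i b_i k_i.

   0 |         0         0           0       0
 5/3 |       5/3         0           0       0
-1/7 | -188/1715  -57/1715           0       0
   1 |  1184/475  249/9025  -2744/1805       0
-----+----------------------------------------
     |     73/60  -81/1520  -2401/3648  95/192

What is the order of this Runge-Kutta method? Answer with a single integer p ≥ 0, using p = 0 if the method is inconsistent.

b = (73/60, -81/1520, -2401/3648, 95/192)
c = (0, 5/3, -1/7, 1)
Ac = (0, 0, -19/343, 5/19)
Σ b_i: 73/60·1 + (-81/1520)·1 + (-2401/3648)·1 + 95/192·1 = 1 ✓
b·c: (-81/1520)·5/3 + (-2401/3648)·(-1/7) + 95/192·1 = 1/2 ✓
b·c²: (-81/1520)·25/9 + (-2401/3648)·1/49 + 95/192·1 = 1/3 ✓
b·Ac: (-2401/3648)·(-19/343) + 95/192·5/19 = 1/6 ✓
b·c³: (-81/1520)·125/27 + (-2401/3648)·(-1/343) + 95/192·1 = 1/4 ✓
b·(c∘Ac): (-2401/3648)·19/2401 + 95/192·5/19 = 1/8 ✓
b·Ac²: (-2401/3648)·(-95/1029) + 95/192·13/285 = 1/12 ✓
b·A²c: 95/192·8/95 = 1/24 ✓; 4 stages ⇒ order 4.

4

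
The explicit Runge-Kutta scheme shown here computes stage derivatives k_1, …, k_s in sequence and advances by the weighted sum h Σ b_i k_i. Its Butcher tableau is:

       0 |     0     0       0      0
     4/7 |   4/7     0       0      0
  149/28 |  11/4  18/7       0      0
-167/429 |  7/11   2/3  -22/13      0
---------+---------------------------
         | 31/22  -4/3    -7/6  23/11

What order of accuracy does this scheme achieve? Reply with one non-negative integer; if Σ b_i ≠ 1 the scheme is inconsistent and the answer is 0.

b = (31/22, -4/3, -7/6, 23/11)
c = (0, 4/7, 149/28, -167/429)
Ac = (0, 0, 72/49, -4709/546)
Σ b_i: 31/22·1 + (-4/3)·1 + (-7/6)·1 + 23/11·1 = 1 ✓
b·c: (-4/3)·4/7 + (-7/6)·149/28 + 23/11·(-167/429) = -685693/88088 ≠ 1/2 ⇒ order 1.

1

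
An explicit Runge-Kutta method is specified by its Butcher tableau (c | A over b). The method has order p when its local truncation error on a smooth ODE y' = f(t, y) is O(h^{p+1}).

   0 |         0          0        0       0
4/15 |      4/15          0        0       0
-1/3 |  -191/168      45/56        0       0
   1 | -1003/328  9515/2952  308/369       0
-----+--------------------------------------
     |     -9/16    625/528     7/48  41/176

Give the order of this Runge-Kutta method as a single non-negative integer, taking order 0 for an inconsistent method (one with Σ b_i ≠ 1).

b = (-9/16, 625/528, 7/48, 41/176)
c = (0, 4/15, -1/3, 1)
Ac = (0, 0, 3/14, 143/246)
Σ b_i: (-9/16)·1 + 625/528·1 + 7/48·1 + 41/176·1 = 1 ✓
b·c: 625/528·4/15 + 7/48·(-1/3) + 41/176·1 = 1/2 ✓
b·c²: 625/528·16/225 + 7/48·1/9 + 41/176·1 = 1/3 ✓
b·Ac: 7/48·3/14 + 41/176·143/246 = 1/6 ✓
b·c³: 625/528·64/3375 + 7/48·(-1/27) + 41/176·1 = 1/4 ✓
b·(c∘Ac): 7/48·(-1/14) + 41/176·143/246 = 1/8 ✓
b·Ac²: 7/48·2/35 + 41/176·66/205 = 1/12 ✓
b·A²c: 41/176·22/123 = 1/24 ✓; 4 stages ⇒ order 4.

4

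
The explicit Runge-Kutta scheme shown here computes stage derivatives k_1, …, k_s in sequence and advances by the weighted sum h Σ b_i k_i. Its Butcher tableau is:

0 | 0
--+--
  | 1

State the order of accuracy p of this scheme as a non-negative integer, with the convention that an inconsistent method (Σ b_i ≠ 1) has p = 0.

b = (1)
c = (0)
Σ b_i: 1·1 = 1 ✓; 1 stage ⇒ order 1.

1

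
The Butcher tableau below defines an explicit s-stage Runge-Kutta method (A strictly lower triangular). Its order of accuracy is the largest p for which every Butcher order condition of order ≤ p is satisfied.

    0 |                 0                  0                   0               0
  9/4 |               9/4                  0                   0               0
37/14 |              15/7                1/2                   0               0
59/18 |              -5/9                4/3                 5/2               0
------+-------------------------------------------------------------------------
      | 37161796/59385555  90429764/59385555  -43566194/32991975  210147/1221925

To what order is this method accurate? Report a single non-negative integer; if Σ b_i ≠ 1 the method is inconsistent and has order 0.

3

b = (37161796/59385555, 90429764/59385555, -43566194/32991975, 210147/1221925)
c = (0, 9/4, 37/14, 59/18)
Ac = (0, 0, 9/8, 269/28)
Σ b_i: 37161796/59385555·1 + 90429764/59385555·1 + (-43566194/32991975)·1 + 210147/1221925·1 = 1 ✓
b·c: 90429764/59385555·9/4 + (-43566194/32991975)·37/14 + 210147/1221925·59/18 = 1/2 ✓
b·c²: 90429764/59385555·81/16 + (-43566194/32991975)·1369/196 + 210147/1221925·3481/324 = 1/3 ✓
b·Ac: (-43566194/32991975)·9/8 + 210147/1221925·269/28 = 1/6 ✓
b·c³: 90429764/59385555·729/64 + (-43566194/32991975)·50653/2744 + 210147/1221925·205379/5832 = -175160999/179761680 ≠ 1/4 ⇒ order 3.
b·(c∘Ac): (-43566194/32991975)·333/112 + 210147/1221925·15871/504 = 4368187/2932620 ≠ 1/8
b·Ac²: (-43566194/32991975)·81/32 + 210147/1221925·9491/392 = 607641/739760 ≠ 1/12
b·A²c: 210147/1221925·45/16 = 1891323/3910160 ≠ 1/24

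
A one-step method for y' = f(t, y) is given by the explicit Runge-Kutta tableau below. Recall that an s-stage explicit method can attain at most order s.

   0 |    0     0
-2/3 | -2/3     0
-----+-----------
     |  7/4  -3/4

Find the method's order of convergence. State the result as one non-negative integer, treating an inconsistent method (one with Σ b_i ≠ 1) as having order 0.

2

b = (7/4, -3/4)
c = (0, -2/3)
Σ b_i: 7/4·1 + (-3/4)·1 = 1 ✓
b·c: (-3/4)·(-2/3) = 1/2 ✓; 2 stages ⇒ order 2.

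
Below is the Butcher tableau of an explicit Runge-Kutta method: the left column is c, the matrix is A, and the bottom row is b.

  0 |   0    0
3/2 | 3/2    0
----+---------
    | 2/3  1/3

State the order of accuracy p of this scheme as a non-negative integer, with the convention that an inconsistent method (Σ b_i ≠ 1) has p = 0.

b = (2/3, 1/3)
c = (0, 3/2)
Σ b_i: 2/3·1 + 1/3·1 = 1 ✓
b·c: 1/3·3/2 = 1/2 ✓; 2 stages ⇒ order 2.

2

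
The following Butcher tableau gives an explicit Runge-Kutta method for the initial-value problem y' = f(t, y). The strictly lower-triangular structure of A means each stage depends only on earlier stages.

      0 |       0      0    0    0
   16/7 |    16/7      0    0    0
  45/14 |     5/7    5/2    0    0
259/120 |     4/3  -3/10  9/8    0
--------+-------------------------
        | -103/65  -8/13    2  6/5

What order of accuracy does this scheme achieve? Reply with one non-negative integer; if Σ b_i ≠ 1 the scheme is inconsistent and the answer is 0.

b = (-103/65, -8/13, 2, 6/5)
c = (0, 16/7, 45/14, 259/120)
Ac = (0, 0, 40/7, 1641/560)
Σ b_i: (-103/65)·1 + (-8/13)·1 + 2·1 + 6/5·1 = 1 ✓
b·c: (-8/13)·16/7 + 2·45/14 + 6/5·259/120 = 69269/9100 ≠ 1/2 ⇒ order 1.

1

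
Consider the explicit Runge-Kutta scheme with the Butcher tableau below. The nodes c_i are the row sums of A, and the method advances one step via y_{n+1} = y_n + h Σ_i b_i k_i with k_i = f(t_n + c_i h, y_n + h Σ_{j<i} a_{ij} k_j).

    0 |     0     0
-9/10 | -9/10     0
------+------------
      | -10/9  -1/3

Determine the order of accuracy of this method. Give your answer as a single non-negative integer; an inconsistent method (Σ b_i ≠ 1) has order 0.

b = (-10/9, -1/3)
c = (0, -9/10)
Σ b_i: (-10/9)·1 + (-1/3)·1 = -13/9 ≠ 1 ⇒ order 0.

0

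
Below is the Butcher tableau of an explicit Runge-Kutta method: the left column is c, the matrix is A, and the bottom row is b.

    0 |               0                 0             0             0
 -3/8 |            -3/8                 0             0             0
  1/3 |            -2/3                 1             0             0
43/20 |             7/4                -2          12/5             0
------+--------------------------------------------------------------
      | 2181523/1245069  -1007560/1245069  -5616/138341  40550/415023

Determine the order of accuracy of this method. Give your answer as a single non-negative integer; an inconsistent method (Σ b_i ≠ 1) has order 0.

b = (2181523/1245069, -1007560/1245069, -5616/138341, 40550/415023)
c = (0, -3/8, 1/3, 43/20)
Ac = (0, 0, -3/8, 31/20)
Σ b_i: 2181523/1245069·1 + (-1007560/1245069)·1 + (-5616/138341)·1 + 40550/415023·1 = 1 ✓
b·c: (-1007560/1245069)·(-3/8) + (-5616/138341)·1/3 + 40550/415023·43/20 = 1/2 ✓
b·c²: (-1007560/1245069)·9/64 + (-5616/138341)·1/9 + 40550/415023·1849/400 = 1/3 ✓
b·Ac: (-5616/138341)·(-3/8) + 40550/415023·31/20 = 1/6 ✓
b·c³: (-1007560/1245069)·(-27/512) + (-5616/138341)·1/27 + 40550/415023·79507/8000 = 134428199/132807360 ≠ 1/4 ⇒ order 3.
b·(c∘Ac): (-5616/138341)·(-1/8) + 40550/415023·1333/400 = 1097911/3320184 ≠ 1/8
b·Ac²: (-5616/138341)·9/64 + 40550/415023·(-7/480) = -142109/19921104 ≠ 1/12
b·A²c: 40550/415023·(-9/10) = -12165/138341 ≠ 1/24

3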